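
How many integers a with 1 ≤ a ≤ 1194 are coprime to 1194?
396

The number of a ∈ {1, ..., 1194} with gcd(a, 1194) = 1 is by definition Euler's totient φ(1194). φ is multiplicative, with φ(p^e) = p^e − p^(e−1). Factorise 1194 = 2 · 3 · 199. Then
  φ(1194) = (2 − 1) · (3 − 1) · (199 − 1) = 1 · 2 · 198 = 396.
So there are 396 such integers.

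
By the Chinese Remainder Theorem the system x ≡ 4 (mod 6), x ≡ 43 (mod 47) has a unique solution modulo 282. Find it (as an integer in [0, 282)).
The moduli 6, 47 are pairwise coprime, so by the CRT there is a unique solution mod 6·47 = 282.
Solve by successive substitution. Start with x ≡ 4 (mod 6).
  Combine with x ≡ 43 (mod 47): write x = 4 + 6·t and require 4 + 6·t ≡ 43 (mod 47), i.e. 6·t ≡ 43 − 4 ≡ 39 (mod 47). Since 6^(−1) ≡ 8 (mod 47), t ≡ 8·39 ≡ 30 (mod 47). So x ≡ 4 + 6·30 = 184 (mod 282).
Unique solution in [0, 282): x = 184.

Final answer: x ≡ 184 (mod 282); the representative in [0, 282) is 184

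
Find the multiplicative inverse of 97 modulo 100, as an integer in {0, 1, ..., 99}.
Apply the extended Euclidean algorithm to (100, 97), tracking rows (r, s, t) with s·100 + t·97 = r. Each division r_prev = q·r_cur + r_new produces the new row as (previous row) − q·(current row):
  row A: (100, 1, 0)   [1·100 + 0·97 = 100]
  row B: (97, 0, 1)   [0·100 + 1·97 = 97]
  100 = 1·97 + 3   → row C = row A − 1·row B = (3, 1, −1)   [check: 1·100 − 1·97 = 3]
  97 = 32·3 + 1   → row D = row B − 32·row C = (1, −32, 33)   [check: −32·100 + 33·97 = 1]
  3 = 3·1 + 0   → remainder 0, stop. gcd = 1 (last nonzero row D).
The gcd is 1, so 97 is invertible mod 100. The last nonzero row gives −32·100 + 33·97 = 1, so t = 33. So 97^(−1) ≡ 33 (mod 100). Verify: 97 · 33 = 3201 ≡ 1 (mod 100). ✓

Final answer: 97^(−1) ≡ 33 (mod 100)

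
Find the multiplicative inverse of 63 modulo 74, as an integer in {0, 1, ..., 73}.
63^(−1) ≡ 47 (mod 74)

Apply the extended Euclidean algorithm to (74, 63), tracking rows (r, s, t) with s·74 + t·63 = r. Each division r_prev = q·r_cur + r_new produces the new row as (previous row) − q·(current row):
  row A: (74, 1, 0)   [1·74 + 0·63 = 74]
  row B: (63, 0, 1)   [0·74 + 1·63 = 63]
  74 = 1·63 + 11   → row C = row A − 1·row B = (11, 1, −1)   [check: 1·74 − 1·63 = 11]
  63 = 5·11 + 8   → row D = row B − 5·row C = (8, −5, 6)   [check: −5·74 + 6·63 = 8]
  11 = 1·8 + 3   → row E = row C − 1·row D = (3, 6, −7)   [check: 6·74 − 7·63 = 3]
  8 = 2·3 + 2   → row F = row D − 2·row E = (2, −17, 20)   [check: −17·74 + 20·63 = 2]
  3 = 1·2 + 1   → row G = row E − 1·row F = (1, 23, −27)   [check: 23·74 − 27·63 = 1]
  2 = 2·1 + 0   → remainder 0, stop. gcd = 1 (last nonzero row G).
The gcd is 1, so 63 is invertible mod 74. The last nonzero row gives 23·74 − 27·63 = 1, so t = −27. So 63^(−1) ≡ −27 ≡ 47 (mod 74). Verify: 63 · 47 = 2961 ≡ 1 (mod 74). ✓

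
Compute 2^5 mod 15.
Use repeated squaring. Binary(5) = 101. Walk through the bits of the exponent 5 left-to-right: at each bit after the leading one, square the running value, then multiply by 2 if the bit is 1 (always reducing mod 15):
  bit 1 = 1 (leading): start with 2.
  bit 2 = 0: square 2^2 = 4 (mod 15).
  bit 3 = 1: square 4^2 = 16 ≡ 1; bit is 1, so multiply 1·2 = 2 (mod 15).
Final value: 2^5 ≡ 2 (mod 15).

Final answer: 2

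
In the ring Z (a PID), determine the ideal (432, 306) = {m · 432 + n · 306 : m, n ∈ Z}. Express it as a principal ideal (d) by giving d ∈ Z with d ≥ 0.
(432, 306) = (18); d = 18

In the PID Z, (a, b) is generated by gcd(a, b). Compute gcd(432, 306) with the extended Euclidean algorithm, tracking rows (r, s, t) with s·432 + t·306 = r:
  row A: (432, 1, 0)   [1·432 + 0·306 = 432]
  row B: (306, 0, 1)   [0·432 + 1·306 = 306]
  432 = 1·306 + 126   → row C = row A − 1·row B = (126, 1, −1)   [check: 1·432 − 1·306 = 126]
  306 = 2·126 + 54   → row D = row B − 2·row C = (54, −2, 3)   [check: −2·432 + 3·306 = 54]
  126 = 2·54 + 18   → row E = row C − 2·row D = (18, 5, −7)   [check: 5·432 − 7·306 = 18]
  54 = 3·18 + 0   → remainder 0, stop. gcd = 18 (last nonzero row E).
So gcd(432, 306) = 18, with Bézout identity 5·432 − 7·306 = 18. Containment (⊇): the Bézout identity exhibits 18 as an element of (432, 306), giving (18) ⊆ (432, 306). Containment (⊆): since 18 | 432 and 18 | 306 (432 = 18·24, 306 = 18·17), every Z-linear combination of 432 and 306 is divisible by 18, so (432, 306) ⊆ (18). Therefore (432, 306) = (18), d = 18.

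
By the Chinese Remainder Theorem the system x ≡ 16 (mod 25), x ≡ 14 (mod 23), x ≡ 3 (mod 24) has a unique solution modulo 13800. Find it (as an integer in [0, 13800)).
x ≡ 6891 (mod 13800); the representative in [0, 13800) is 6891

The moduli 25, 23, 24 are pairwise coprime, so by the CRT there is a unique solution mod 25·23·24 = 13800.
Solve by successive substitution. Start with x ≡ 16 (mod 25).
  Combine with x ≡ 14 (mod 23): write x = 16 + 25·t and require 16 + 25·t ≡ 14 (mod 23), i.e. 25·t ≡ 14 − 16 ≡ 21 (mod 23). Since 25^(−1) ≡ 12 (mod 23) (25 ≡ 2 (mod 23)), t ≡ 12·21 ≡ 22 (mod 23). So x ≡ 16 + 25·22 = 566 (mod 575).
  Combine with x ≡ 3 (mod 24): write x = 566 + 575·t and require 566 + 575·t ≡ 3 (mod 24), i.e. 575·t ≡ 3 − 566 ≡ 13 (mod 24). Since 575^(−1) ≡ 23 (mod 24) (575 ≡ 23 (mod 24)), t ≡ 23·13 ≡ 11 (mod 24). So x ≡ 566 + 575·11 = 6891 (mod 13800).
Unique solution in [0, 13800): x = 6891.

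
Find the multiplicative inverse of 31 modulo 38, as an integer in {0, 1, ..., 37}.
31^(−1) ≡ 27 (mod 38)

Apply the extended Euclidean algorithm to (38, 31), tracking rows (r, s, t) with s·38 + t·31 = r. Each division r_prev = q·r_cur + r_new produces the new row as (previous row) − q·(current row):
  row A: (38, 1, 0)   [1·38 + 0·31 = 38]
  row B: (31, 0, 1)   [0·38 + 1·31 = 31]
  38 = 1·31 + 7   → row C = row A − 1·row B = (7, 1, −1)   [check: 1·38 − 1·31 = 7]
  31 = 4·7 + 3   → row D = row B − 4·row C = (3, −4, 5)   [check: −4·38 + 5·31 = 3]
  7 = 2·3 + 1   → row E = row C − 2·row D = (1, 9, −11)   [check: 9·38 − 11·31 = 1]
  3 = 3·1 + 0   → remainder 0, stop. gcd = 1 (last nonzero row E).
The gcd is 1, so 31 is invertible mod 38. The last nonzero row gives 9·38 − 11·31 = 1, so t = −11. So 31^(−1) ≡ −11 ≡ 27 (mod 38). Verify: 31 · 27 = 837 ≡ 1 (mod 38). ✓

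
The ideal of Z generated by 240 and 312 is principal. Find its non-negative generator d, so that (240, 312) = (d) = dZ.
(240, 312) = (24); d = 24

In the PID Z, (a, b) is generated by gcd(a, b). Compute gcd(312, 240) with the extended Euclidean algorithm, tracking rows (r, s, t) with s·312 + t·240 = r:
  row A: (312, 1, 0)   [1·312 + 0·240 = 312]
  row B: (240, 0, 1)   [0·312 + 1·240 = 240]
  312 = 1·240 + 72   → row C = row A − 1·row B = (72, 1, −1)   [check: 1·312 − 1·240 = 72]
  240 = 3·72 + 24   → row D = row B − 3·row C = (24, −3, 4)   [check: −3·312 + 4·240 = 24]
  72 = 3·24 + 0   → remainder 0, stop. gcd = 24 (last nonzero row D).
So gcd(240, 312) = 24, with Bézout identity −3·312 + 4·240 = 24. Containment (⊇): the Bézout identity exhibits 24 as an element of (240, 312), giving (24) ⊆ (240, 312). Containment (⊆): since 24 | 240 and 24 | 312 (240 = 24·10, 312 = 24·13), every Z-linear combination of 240 and 312 is divisible by 24, so (240, 312) ⊆ (24). Therefore (240, 312) = (24), d = 24.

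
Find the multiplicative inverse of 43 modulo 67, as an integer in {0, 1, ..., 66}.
43^(−1) ≡ 53 (mod 67)

Apply the extended Euclidean algorithm to (67, 43), tracking rows (r, s, t) with s·67 + t·43 = r. Each division r_prev = q·r_cur + r_new produces the new row as (previous row) − q·(current row):
  row A: (67, 1, 0)   [1·67 + 0·43 = 67]
  row B: (43, 0, 1)   [0·67 + 1·43 = 43]
  67 = 1·43 + 24   → row C = row A − 1·row B = (24, 1, −1)   [check: 1·67 − 1·43 = 24]
  43 = 1·24 + 19   → row D = row B − 1·row C = (19, −1, 2)   [check: −1·67 + 2·43 = 19]
  24 = 1·19 + 5   → row E = row C − 1·row D = (5, 2, −3)   [check: 2·67 − 3·43 = 5]
  19 = 3·5 + 4   → row F = row D − 3·row E = (4, −7, 11)   [check: −7·67 + 11·43 = 4]
  5 = 1·4 + 1   → row G = row E − 1·row F = (1, 9, −14)   [check: 9·67 − 14·43 = 1]
  4 = 4·1 + 0   → remainder 0, stop. gcd = 1 (last nonzero row G).
The gcd is 1, so 43 is invertible mod 67. The last nonzero row gives 9·67 − 14·43 = 1, so t = −14. So 43^(−1) ≡ −14 ≡ 53 (mod 67). Verify: 43 · 53 = 2279 ≡ 1 (mod 67). ✓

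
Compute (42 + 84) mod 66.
60

Reduce the summands first: 84 ≡ 18 (mod 66), so 42 + 84 ≡ 42 + 18 (mod 66). 42 + 18 = 60; 60 = 0·66 + 60, so (42 + 84) mod 66 = 60.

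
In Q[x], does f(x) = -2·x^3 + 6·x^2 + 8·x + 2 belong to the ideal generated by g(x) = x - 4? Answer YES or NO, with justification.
NO

In Q[x] the ideal (g) consists of all multiples of g, so f ∈ (g) iff g | f, i.e. iff the remainder of f on division by g is 0. Divide f by g (g is monic, so eliminate the leading term of the running remainder at each step):
  leading term -2·x^3: subtract (-2·x^2)·g(x) = -2·x^3 + 8·x^2, leaving -2·x^2 + 8·x + 2
  leading term -2·x^2: subtract (-2·x)·g(x) = -2·x^2 + 8·x, leaving 2
The remainder r(x) = 2 ≠ 0 (and deg r < deg g), so g ∤ f, i.e. f ∉ (g).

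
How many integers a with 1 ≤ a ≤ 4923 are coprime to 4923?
The number of a ∈ {1, ..., 4923} with gcd(a, 4923) = 1 is by definition Euler's totient φ(4923). φ is multiplicative, with φ(p^e) = p^e − p^(e−1). Factorise 4923 = 3^2 · 547. Then
  φ(4923) = (3^2 − 3^1) · (547 − 1) = 6 · 546 = 3276.
So there are 3276 such integers.

Final answer: 3276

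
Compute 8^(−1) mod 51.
8^(−1) ≡ 32 (mod 51)

Apply the extended Euclidean algorithm to (51, 8), tracking rows (r, s, t) with s·51 + t·8 = r. Each division r_prev = q·r_cur + r_new produces the new row as (previous row) − q·(current row):
  row A: (51, 1, 0)   [1·51 + 0·8 = 51]
  row B: (8, 0, 1)   [0·51 + 1·8 = 8]
  51 = 6·8 + 3   → row C = row A − 6·row B = (3, 1, −6)   [check: 1·51 − 6·8 = 3]
  8 = 2·3 + 2   → row D = row B − 2·row C = (2, −2, 13)   [check: −2·51 + 13·8 = 2]
  3 = 1·2 + 1   → row E = row C − 1·row D = (1, 3, −19)   [check: 3·51 − 19·8 = 1]
  2 = 2·1 + 0   → remainder 0, stop. gcd = 1 (last nonzero row E).
The gcd is 1, so 8 is invertible mod 51. The last nonzero row gives 3·51 − 19·8 = 1, so t = −19. So 8^(−1) ≡ −19 ≡ 32 (mod 51). Verify: 8 · 32 = 256 ≡ 1 (mod 51). ✓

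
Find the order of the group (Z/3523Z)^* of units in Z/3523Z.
(Z/3523Z)^* consists of the classes a with gcd(a, 3523) = 1, so its order is φ(3523). φ is multiplicative, with φ(p^e) = p^e − p^(e−1). Factorise 3523 = 13 · 271. Then
  φ(3523) = (13 − 1) · (271 − 1) = 12 · 270 = 3240.
Thus |(Z/3523Z)^*| = 3240.

Final answer: |(Z/3523Z)^*| = 3240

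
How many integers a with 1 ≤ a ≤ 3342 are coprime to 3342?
The number of a ∈ {1, ..., 3342} with gcd(a, 3342) = 1 is by definition Euler's totient φ(3342). φ is multiplicative, with φ(p^e) = p^e − p^(e−1). Factorise 3342 = 2 · 3 · 557. Then
  φ(3342) = (2 − 1) · (3 − 1) · (557 − 1) = 1 · 2 · 556 = 1112.
So there are 1112 such integers.

Final answer: 1112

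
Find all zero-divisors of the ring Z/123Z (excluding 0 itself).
nonzero zero-divisors of Z/123Z = {3, 6, 9, 12, 15, 18, 21, 24, 27, 30, 33, 36, 39, 41, 42, 45, 48, 51, 54, 57, 60, 63, 66, 69, 72, 75, 78, 81, 82, 84, 87, 90, 93, 96, 99, 102, 105, 108, 111, 114, 117, 120}

An element a ∈ Z/123Z (with a ≠ 0) is a zero-divisor iff gcd(a, 123) > 1 (because a is a unit precisely when gcd(a, n) = 1, and in Z/nZ every nonzero, non-unit element is a zero-divisor). Scan a = 1, ..., 122 and keep those with gcd(a, 123) > 1:
  gcd(3, 123) = 3, gcd(6, 123) = 3, gcd(9, 123) = 3, gcd(12, 123) = 3, gcd(15, 123) = 3, gcd(18, 123) = 3, gcd(21, 123) = 3, gcd(24, 123) = 3, gcd(27, 123) = 3, gcd(30, 123) = 3, gcd(33, 123) = 3, gcd(36, 123) = 3, gcd(39, 123) = 3, gcd(41, 123) = 41, gcd(42, 123) = 3, gcd(45, 123) = 3, gcd(48, 123) = 3, gcd(51, 123) = 3, gcd(54, 123) = 3, gcd(57, 123) = 3, gcd(60, 123) = 3, gcd(63, 123) = 3, gcd(66, 123) = 3, gcd(69, 123) = 3, gcd(72, 123) = 3, gcd(75, 123) = 3, gcd(78, 123) = 3, gcd(81, 123) = 3, gcd(82, 123) = 41, gcd(84, 123) = 3, gcd(87, 123) = 3, gcd(90, 123) = 3, gcd(93, 123) = 3, gcd(96, 123) = 3, gcd(99, 123) = 3, gcd(102, 123) = 3, gcd(105, 123) = 3, gcd(108, 123) = 3, gcd(111, 123) = 3, gcd(114, 123) = 3, gcd(117, 123) = 3, gcd(120, 123) = 3.
All other a ∈ {1, ..., 122} have gcd(a, 123) = 1 and are units. So the nonzero zero-divisors are exactly the 42 values of a appearing in this scan.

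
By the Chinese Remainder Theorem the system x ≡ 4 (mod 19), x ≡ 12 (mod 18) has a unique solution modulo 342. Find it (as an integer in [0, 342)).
The moduli 19, 18 are pairwise coprime, so by the CRT there is a unique solution mod 19·18 = 342.
Solve by successive substitution. Start with x ≡ 4 (mod 19).
  Combine with x ≡ 12 (mod 18): write x = 4 + 19·t and require 4 + 19·t ≡ 12 (mod 18), i.e. 19·t ≡ 12 − 4 ≡ 8 (mod 18). Since 19^(−1) ≡ 1 (mod 18) (19 ≡ 1 (mod 18)), t ≡ 1·8 ≡ 8 (mod 18). So x ≡ 4 + 19·8 = 156 (mod 342).
Unique solution in [0, 342): x = 156.

Final answer: x ≡ 156 (mod 342); the representative in [0, 342) is 156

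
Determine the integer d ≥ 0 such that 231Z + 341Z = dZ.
In the PID Z, (a, b) is generated by gcd(a, b). Compute gcd(341, 231) with the extended Euclidean algorithm, tracking rows (r, s, t) with s·341 + t·231 = r:
  row A: (341, 1, 0)   [1·341 + 0·231 = 341]
  row B: (231, 0, 1)   [0·341 + 1·231 = 231]
  341 = 1·231 + 110   → row C = row A − 1·row B = (110, 1, −1)   [check: 1·341 − 1·231 = 110]
  231 = 2·110 + 11   → row D = row B − 2·row C = (11, −2, 3)   [check: −2·341 + 3·231 = 11]
  110 = 10·11 + 0   → remainder 0, stop. gcd = 11 (last nonzero row D).
So gcd(231, 341) = 11, with Bézout identity −2·341 + 3·231 = 11. Containment (⊇): the Bézout identity exhibits 11 as an element of (231, 341), giving (11) ⊆ (231, 341). Containment (⊆): since 11 | 231 and 11 | 341 (231 = 11·21, 341 = 11·31), every Z-linear combination of 231 and 341 is divisible by 11, so (231, 341) ⊆ (11). Therefore (231, 341) = (11), d = 11.

Final answer: (231, 341) = (11); d = 11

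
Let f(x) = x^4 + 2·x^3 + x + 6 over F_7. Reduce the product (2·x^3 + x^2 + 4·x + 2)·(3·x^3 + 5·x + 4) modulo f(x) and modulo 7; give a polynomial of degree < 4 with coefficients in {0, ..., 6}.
Multiply as integer polynomials: a · b = 6·x^6 + 3·x^5 + 22·x^4 + 19·x^3 + 24·x^2 + 26·x + 8. Reducing coefficients mod 7: a · b ≡ 6·x^6 + 3·x^5 + x^4 + 5·x^3 + 3·x^2 + 5·x + 1. Now divide by f(x) = x^4 + 2·x^3 + x + 6 in F_7[x], eliminating the leading term at each step:
  leading term 6·x^6: subtract (6·x^2)·f(x) = 6·x^6 + 5·x^5 + 6·x^3 + x^2, leaving 5·x^5 + x^4 + 6·x^3 + 2·x^2 + 5·x + 1 (coefficients mod 7)
  leading term 5·x^5: subtract (5·x)·f(x) = 5·x^5 + 3·x^4 + 5·x^2 + 2·x, leaving 5·x^4 + 6·x^3 + 4·x^2 + 3·x + 1 (coefficients mod 7)
  leading term 5·x^4: subtract (5)·f(x) = 5·x^4 + 3·x^3 + 5·x + 2, leaving 3·x^3 + 4·x^2 + 5·x + 6 (coefficients mod 7)
The degree is now < 4, so this is the remainder. Hence a · b ≡ 3·x^3 + 4·x^2 + 5·x + 6 in F_7[x]/(f).

Final answer: a · b ≡ 3·x^3 + 4·x^2 + 5·x + 6 (mod f(x))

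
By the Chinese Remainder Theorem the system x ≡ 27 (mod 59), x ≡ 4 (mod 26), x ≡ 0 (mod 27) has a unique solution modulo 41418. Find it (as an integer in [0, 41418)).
x ≡ 30294 (mod 41418); the representative in [0, 41418) is 30294

The moduli 59, 26, 27 are pairwise coprime, so by the CRT there is a unique solution mod 59·26·27 = 41418.
Solve by successive substitution. Start with x ≡ 27 (mod 59).
  Combine with x ≡ 4 (mod 26): write x = 27 + 59·t and require 27 + 59·t ≡ 4 (mod 26), i.e. 59·t ≡ 4 − 27 ≡ 3 (mod 26). Since 59^(−1) ≡ 15 (mod 26) (59 ≡ 7 (mod 26)), t ≡ 15·3 ≡ 19 (mod 26). So x ≡ 27 + 59·19 = 1148 (mod 1534).
  Combine with x ≡ 0 (mod 27): write x = 1148 + 1534·t and require 1148 + 1534·t ≡ 0 (mod 27), i.e. 1534·t ≡ 0 − 1148 ≡ 13 (mod 27). Since 1534^(−1) ≡ 16 (mod 27) (1534 ≡ 22 (mod 27)), t ≡ 16·13 ≡ 19 (mod 27). So x ≡ 1148 + 1534·19 = 30294 (mod 41418).
Unique solution in [0, 41418): x = 30294.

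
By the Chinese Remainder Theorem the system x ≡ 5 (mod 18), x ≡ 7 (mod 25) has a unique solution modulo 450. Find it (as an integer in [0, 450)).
The moduli 18, 25 are pairwise coprime, so by the CRT there is a unique solution mod 18·25 = 450.
Solve by successive substitution. Start with x ≡ 5 (mod 18).
  Combine with x ≡ 7 (mod 25): write x = 5 + 18·t and require 5 + 18·t ≡ 7 (mod 25), i.e. 18·t ≡ 7 − 5 ≡ 2 (mod 25). Since 18^(−1) ≡ 7 (mod 25), t ≡ 7·2 ≡ 14 (mod 25). So x ≡ 5 + 18·14 = 257 (mod 450).
Unique solution in [0, 450): x = 257.

Final answer: x ≡ 257 (mod 450); the representative in [0, 450) is 257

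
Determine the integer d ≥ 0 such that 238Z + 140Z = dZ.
In the PID Z, (a, b) is generated by gcd(a, b). Compute gcd(238, 140) with the extended Euclidean algorithm, tracking rows (r, s, t) with s·238 + t·140 = r:
  row A: (238, 1, 0)   [1·238 + 0·140 = 238]
  row B: (140, 0, 1)   [0·238 + 1·140 = 140]
  238 = 1·140 + 98   → row C = row A − 1·row B = (98, 1, −1)   [check: 1·238 − 1·140 = 98]
  140 = 1·98 + 42   → row D = row B − 1·row C = (42, −1, 2)   [check: −1·238 + 2·140 = 42]
  98 = 2·42 + 14   → row E = row C − 2·row D = (14, 3, −5)   [check: 3·238 − 5·140 = 14]
  42 = 3·14 + 0   → remainder 0, stop. gcd = 14 (last nonzero row E).
So gcd(238, 140) = 14, with Bézout identity 3·238 − 5·140 = 14. Containment (⊇): the Bézout identity exhibits 14 as an element of (238, 140), giving (14) ⊆ (238, 140). Containment (⊆): since 14 | 238 and 14 | 140 (238 = 14·17, 140 = 14·10), every Z-linear combination of 238 and 140 is divisible by 14, so (238, 140) ⊆ (14). Therefore (238, 140) = (14), d = 14.

Final answer: (238, 140) = (14); d = 14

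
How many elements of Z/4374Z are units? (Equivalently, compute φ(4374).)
Z/4374Z has φ(4374) = 1458 units

An element a ∈ Z/4374Z is a unit iff gcd(a, 4374) = 1, so the number of units is φ(4374). φ is multiplicative, with φ(p^e) = p^e − p^(e−1). Factorise 4374 = 2 · 3^7. Then
  φ(4374) = (2 − 1) · (3^7 − 3^6) = 1 · 1458 = 1458.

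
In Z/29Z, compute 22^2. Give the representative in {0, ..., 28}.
20

Use repeated squaring. Binary(2) = 10. Walk through the bits of the exponent 2 left-to-right: at each bit after the leading one, square the running value, then multiply by 22 if the bit is 1 (always reducing mod 29):
  bit 1 = 1 (leading): start with 22.
  bit 2 = 0: square 22^2 = 484 ≡ 20 (mod 29).
Final value: 22^2 ≡ 20 (mod 29).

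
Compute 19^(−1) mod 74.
19^(−1) ≡ 39 (mod 74)

Apply the extended Euclidean algorithm to (74, 19), tracking rows (r, s, t) with s·74 + t·19 = r. Each division r_prev = q·r_cur + r_new produces the new row as (previous row) − q·(current row):
  row A: (74, 1, 0)   [1·74 + 0·19 = 74]
  row B: (19, 0, 1)   [0·74 + 1·19 = 19]
  74 = 3·19 + 17   → row C = row A − 3·row B = (17, 1, −3)   [check: 1·74 − 3·19 = 17]
  19 = 1·17 + 2   → row D = row B − 1·row C = (2, −1, 4)   [check: −1·74 + 4·19 = 2]
  17 = 8·2 + 1   → row E = row C − 8·row D = (1, 9, −35)   [check: 9·74 − 35·19 = 1]
  2 = 2·1 + 0   → remainder 0, stop. gcd = 1 (last nonzero row E).
The gcd is 1, so 19 is invertible mod 74. The last nonzero row gives 9·74 − 35·19 = 1, so t = −35. So 19^(−1) ≡ −35 ≡ 39 (mod 74). Verify: 19 · 39 = 741 ≡ 1 (mod 74). ✓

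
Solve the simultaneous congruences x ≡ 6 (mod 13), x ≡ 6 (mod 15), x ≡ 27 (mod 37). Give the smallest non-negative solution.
x ≡ 5466 (mod 7215); the representative in [0, 7215) is 5466

The moduli 13, 15, 37 are pairwise coprime, so by the CRT there is a unique solution mod 13·15·37 = 7215.
Solve by successive substitution. Start with x ≡ 6 (mod 13).
  Combine with x ≡ 6 (mod 15): write x = 6 + 13·t and require 6 + 13·t ≡ 6 (mod 15), i.e. 13·t ≡ 6 − 6 ≡ 0 (mod 15). Since 13^(−1) ≡ 7 (mod 15), t ≡ 7·0 ≡ 0 (mod 15). So x ≡ 6 + 13·0 = 6 (mod 195).
  Combine with x ≡ 27 (mod 37): write x = 6 + 195·t and require 6 + 195·t ≡ 27 (mod 37), i.e. 195·t ≡ 27 − 6 ≡ 21 (mod 37). Since 195^(−1) ≡ 26 (mod 37) (195 ≡ 10 (mod 37)), t ≡ 26·21 ≡ 28 (mod 37). So x ≡ 6 + 195·28 = 5466 (mod 7215).
Unique solution in [0, 7215): x = 5466.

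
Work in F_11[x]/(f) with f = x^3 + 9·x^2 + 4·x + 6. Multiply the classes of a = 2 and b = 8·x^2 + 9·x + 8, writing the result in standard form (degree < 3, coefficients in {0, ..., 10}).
a · b ≡ 5·x^2 + 7·x + 5 (mod f(x))

Multiply as integer polynomials: a · b = 16·x^2 + 18·x + 16. Reducing coefficients mod 11: a · b ≡ 5·x^2 + 7·x + 5. This already has degree < 3, so no reduction by f is needed. Hence a · b ≡ 5·x^2 + 7·x + 5 in F_11[x]/(f).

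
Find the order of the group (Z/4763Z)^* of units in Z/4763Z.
(Z/4763Z)^* consists of the classes a with gcd(a, 4763) = 1, so its order is φ(4763). φ is multiplicative, with φ(p^e) = p^e − p^(e−1). Factorise 4763 = 11 · 433. Then
  φ(4763) = (11 − 1) · (433 − 1) = 10 · 432 = 4320.
Thus |(Z/4763Z)^*| = 4320.

Final answer: |(Z/4763Z)^*| = 4320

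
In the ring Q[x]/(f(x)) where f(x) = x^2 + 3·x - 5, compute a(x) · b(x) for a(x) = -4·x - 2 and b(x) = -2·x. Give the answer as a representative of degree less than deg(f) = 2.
a · b ≡ 40 - 20·x (mod f(x))

First multiply in Q[x] without reducing: a · b = 8·x^2 + 4·x. Now divide by f(x) = x^2 + 3·x - 5, eliminating the leading term at each step:
  leading term 8·x^2: subtract (8)·f(x) = 8·x^2 + 24·x - 40, leaving 40 - 20·x
The degree is now < 2, so this is the remainder. Hence a · b ≡ 40 - 20·x in Q[x]/(f).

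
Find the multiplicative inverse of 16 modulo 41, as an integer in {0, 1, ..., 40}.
16^(−1) ≡ 18 (mod 41)

Apply the extended Euclidean algorithm to (41, 16), tracking rows (r, s, t) with s·41 + t·16 = r. Each division r_prev = q·r_cur + r_new produces the new row as (previous row) − q·(current row):
  row A: (41, 1, 0)   [1·41 + 0·16 = 41]
  row B: (16, 0, 1)   [0·41 + 1·16 = 16]
  41 = 2·16 + 9   → row C = row A − 2·row B = (9, 1, −2)   [check: 1·41 − 2·16 = 9]
  16 = 1·9 + 7   → row D = row B − 1·row C = (7, −1, 3)   [check: −1·41 + 3·16 = 7]
  9 = 1·7 + 2   → row E = row C − 1·row D = (2, 2, −5)   [check: 2·41 − 5·16 = 2]
  7 = 3·2 + 1   → row F = row D − 3·row E = (1, −7, 18)   [check: −7·41 + 18·16 = 1]
  2 = 2·1 + 0   → remainder 0, stop. gcd = 1 (last nonzero row F).
The gcd is 1, so 16 is invertible mod 41. The last nonzero row gives −7·41 + 18·16 = 1, so t = 18. So 16^(−1) ≡ 18 (mod 41). Verify: 16 · 18 = 288 ≡ 1 (mod 41). ✓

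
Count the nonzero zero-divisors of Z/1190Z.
Z/1190Z has 805 nonzero zero-divisors

In Z/1190Z each nonzero element is either a unit (gcd with 1190 is 1) or a zero-divisor (gcd > 1). The number of units is φ(1190): factorise 1190 = 2 · 5 · 7 · 17, so φ(1190) = (2 − 1) · (5 − 1) · (7 − 1) · (17 − 1) = 1 · 4 · 6 · 16 = 384. The nonzero elements number 1190 − 1 = 1189. Hence the nonzero zero-divisors number 1189 − 384 = 805.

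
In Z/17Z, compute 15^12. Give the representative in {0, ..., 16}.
16

Use repeated squaring. Binary(12) = 1100. Walk through the bits of the exponent 12 left-to-right: at each bit after the leading one, square the running value, then multiply by 15 if the bit is 1 (always reducing mod 17):
  bit 1 = 1 (leading): start with 15.
  bit 2 = 1: square 15^2 = 225 ≡ 4; bit is 1, so multiply 4·15 = 60 ≡ 9 (mod 17).
  bit 3 = 0: square 9^2 = 81 ≡ 13 (mod 17).
  bit 4 = 0: square 13^2 = 169 ≡ 16 (mod 17).
Final value: 15^12 ≡ 16 (mod 17).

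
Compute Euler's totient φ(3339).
φ(3339) = 1872

φ is multiplicative, with φ(p^e) = p^e − p^(e−1). Factorise 3339 = 3^2 · 7 · 53. Then
  φ(3339) = (3^2 − 3^1) · (7 − 1) · (53 − 1) = 6 · 6 · 52 = 1872.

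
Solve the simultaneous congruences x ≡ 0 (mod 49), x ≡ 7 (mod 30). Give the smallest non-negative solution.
The moduli 49, 30 are pairwise coprime, so by the CRT there is a unique solution mod 49·30 = 1470.
Solve by successive substitution. Start with x ≡ 0 (mod 49).
  Combine with x ≡ 7 (mod 30): write x = 49·t and require 49·t ≡ 7 (mod 30). Since 49^(−1) ≡ 19 (mod 30) (49 ≡ 19 (mod 30)), t ≡ 19·7 ≡ 13 (mod 30). So x ≡ 49·13 = 637 (mod 1470).
Unique solution in [0, 1470): x = 637.

Final answer: x ≡ 637 (mod 1470); the representative in [0, 1470) is 637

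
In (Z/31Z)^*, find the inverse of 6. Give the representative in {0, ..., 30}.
Apply the extended Euclidean algorithm to (31, 6), tracking rows (r, s, t) with s·31 + t·6 = r. Each division r_prev = q·r_cur + r_new produces the new row as (previous row) − q·(current row):
  row A: (31, 1, 0)   [1·31 + 0·6 = 31]
  row B: (6, 0, 1)   [0·31 + 1·6 = 6]
  31 = 5·6 + 1   → row C = row A − 5·row B = (1, 1, −5)   [check: 1·31 − 5·6 = 1]
  6 = 6·1 + 0   → remainder 0, stop. gcd = 1 (last nonzero row C).
The gcd is 1, so 6 is invertible mod 31. The last nonzero row gives 1·31 − 5·6 = 1, so t = −5. So 6^(−1) ≡ −5 ≡ 26 (mod 31). Verify: 6 · 26 = 156 ≡ 1 (mod 31). ✓

Final answer: 6^(−1) ≡ 26 (mod 31)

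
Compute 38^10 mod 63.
Use repeated squaring. Binary(10) = 1010. Walk through the bits of the exponent 10 left-to-right: at each bit after the leading one, square the running value, then multiply by 38 if the bit is 1 (always reducing mod 63):
  bit 1 = 1 (leading): start with 38.
  bit 2 = 0: square 38^2 = 1444 ≡ 58 (mod 63).
  bit 3 = 1: square 58^2 = 3364 ≡ 25; bit is 1, so multiply 25·38 = 950 ≡ 5 (mod 63).
  bit 4 = 0: square 5^2 = 25 (mod 63).
Final value: 38^10 ≡ 25 (mod 63).

Final answer: 25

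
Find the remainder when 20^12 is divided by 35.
Use repeated squaring. Binary(12) = 1100. Walk through the bits of the exponent 12 left-to-right: at each bit after the leading one, square the running value, then multiply by 20 if the bit is 1 (always reducing mod 35):
  bit 1 = 1 (leading): start with 20.
  bit 2 = 1: square 20^2 = 400 ≡ 15; bit is 1, so multiply 15·20 = 300 ≡ 20 (mod 35).
  bit 3 = 0: square 20^2 = 400 ≡ 15 (mod 35).
  bit 4 = 0: square 15^2 = 225 ≡ 15 (mod 35).
Final value: 20^12 ≡ 15 (mod 35).

Final answer: 15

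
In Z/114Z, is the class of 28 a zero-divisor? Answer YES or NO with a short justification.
gcd(28, 114) = 2 > 1, so 28 is not a unit in Z/114Z. In Z/nZ every nonzero non-unit is a zero-divisor: explicitly, take b = 114/gcd = 57 ≠ 0 (mod 114); then 28·57 = 1596 = 14·114, i.e. 28·57 ≡ 0 (mod 114). So 28 is a zero-divisor.

Final answer: YES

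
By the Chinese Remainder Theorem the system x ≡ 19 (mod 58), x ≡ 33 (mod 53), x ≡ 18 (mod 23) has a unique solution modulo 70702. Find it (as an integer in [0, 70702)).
The moduli 58, 53, 23 are pairwise coprime, so by the CRT there is a unique solution mod 58·53·23 = 70702.
Solve by successive substitution. Start with x ≡ 19 (mod 58).
  Combine with x ≡ 33 (mod 53): write x = 19 + 58·t and require 19 + 58·t ≡ 33 (mod 53), i.e. 58·t ≡ 33 − 19 ≡ 14 (mod 53). Since 58^(−1) ≡ 32 (mod 53) (58 ≡ 5 (mod 53)), t ≡ 32·14 ≡ 24 (mod 53). So x ≡ 19 + 58·24 = 1411 (mod 3074).
  Combine with x ≡ 18 (mod 23): write x = 1411 + 3074·t and require 1411 + 3074·t ≡ 18 (mod 23), i.e. 3074·t ≡ 18 − 1411 ≡ 10 (mod 23). Since 3074^(−1) ≡ 20 (mod 23) (3074 ≡ 15 (mod 23)), t ≡ 20·10 ≡ 16 (mod 23). So x ≡ 1411 + 3074·16 = 50595 (mod 70702).
Unique solution in [0, 70702): x = 50595.

Final answer: x ≡ 50595 (mod 70702); the representative in [0, 70702) is 50595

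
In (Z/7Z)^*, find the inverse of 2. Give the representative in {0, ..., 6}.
Apply the extended Euclidean algorithm to (7, 2), tracking rows (r, s, t) with s·7 + t·2 = r. Each division r_prev = q·r_cur + r_new produces the new row as (previous row) − q·(current row):
  row A: (7, 1, 0)   [1·7 + 0·2 = 7]
  row B: (2, 0, 1)   [0·7 + 1·2 = 2]
  7 = 3·2 + 1   → row C = row A − 3·row B = (1, 1, −3)   [check: 1·7 − 3·2 = 1]
  2 = 2·1 + 0   → remainder 0, stop. gcd = 1 (last nonzero row C).
The gcd is 1, so 2 is invertible mod 7. The last nonzero row gives 1·7 − 3·2 = 1, so t = −3. So 2^(−1) ≡ −3 ≡ 4 (mod 7). Verify: 2 · 4 = 8 ≡ 1 (mod 7). ✓

Final answer: 2^(−1) ≡ 4 (mod 7)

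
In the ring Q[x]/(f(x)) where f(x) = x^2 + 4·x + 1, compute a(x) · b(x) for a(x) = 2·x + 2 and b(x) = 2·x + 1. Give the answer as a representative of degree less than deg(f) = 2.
First multiply in Q[x] without reducing: a · b = 4·x^2 + 6·x + 2. Now divide by f(x) = x^2 + 4·x + 1, eliminating the leading term at each step:
  leading term 4·x^2: subtract (4)·f(x) = 4·x^2 + 16·x + 4, leaving -10·x - 2
The degree is now < 2, so this is the remainder. Hence a · b ≡ -10·x - 2 in Q[x]/(f).

Final answer: a · b ≡ -10·x - 2 (mod f(x))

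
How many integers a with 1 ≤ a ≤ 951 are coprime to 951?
The number of a ∈ {1, ..., 951} with gcd(a, 951) = 1 is by definition Euler's totient φ(951). φ is multiplicative, with φ(p^e) = p^e − p^(e−1). Factorise 951 = 3 · 317. Then
  φ(951) = (3 − 1) · (317 − 1) = 2 · 316 = 632.
So there are 632 such integers.

Final answer: 632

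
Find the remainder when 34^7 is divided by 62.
48

Use repeated squaring. Binary(7) = 111. Walk through the bits of the exponent 7 left-to-right: at each bit after the leading one, square the running value, then multiply by 34 if the bit is 1 (always reducing mod 62):
  bit 1 = 1 (leading): start with 34.
  bit 2 = 1: square 34^2 = 1156 ≡ 40; bit is 1, so multiply 40·34 = 1360 ≡ 58 (mod 62).
  bit 3 = 1: square 58^2 = 3364 ≡ 16; bit is 1, so multiply 16·34 = 544 ≡ 48 (mod 62).
Final value: 34^7 ≡ 48 (mod 62).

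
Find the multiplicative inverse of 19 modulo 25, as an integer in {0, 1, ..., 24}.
Apply the extended Euclidean algorithm to (25, 19), tracking rows (r, s, t) with s·25 + t·19 = r. Each division r_prev = q·r_cur + r_new produces the new row as (previous row) − q·(current row):
  row A: (25, 1, 0)   [1·25 + 0·19 = 25]
  row B: (19, 0, 1)   [0·25 + 1·19 = 19]
  25 = 1·19 + 6   → row C = row A − 1·row B = (6, 1, −1)   [check: 1·25 − 1·19 = 6]
  19 = 3·6 + 1   → row D = row B − 3·row C = (1, −3, 4)   [check: −3·25 + 4·19 = 1]
  6 = 6·1 + 0   → remainder 0, stop. gcd = 1 (last nonzero row D).
The gcd is 1, so 19 is invertible mod 25. The last nonzero row gives −3·25 + 4·19 = 1, so t = 4. So 19^(−1) ≡ 4 (mod 25). Verify: 19 · 4 = 76 ≡ 1 (mod 25). ✓

Final answer: 19^(−1) ≡ 4 (mod 25)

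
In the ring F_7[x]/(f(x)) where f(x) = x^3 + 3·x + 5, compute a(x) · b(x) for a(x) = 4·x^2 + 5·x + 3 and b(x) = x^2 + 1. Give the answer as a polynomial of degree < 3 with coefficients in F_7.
Multiply as integer polynomials: a · b = 4·x^4 + 5·x^3 + 7·x^2 + 5·x + 3. Reducing coefficients mod 7: a · b ≡ 4·x^4 + 5·x^3 + 5·x + 3. Now divide by f(x) = x^3 + 3·x + 5 in F_7[x], eliminating the leading term at each step:
  leading term 4·x^4: subtract (4·x)·f(x) = 4·x^4 + 5·x^2 + 6·x, leaving 5·x^3 + 2·x^2 + 6·x + 3 (coefficients mod 7)
  leading term 5·x^3: subtract (5)·f(x) = 5·x^3 + x + 4, leaving 2·x^2 + 5·x + 6 (coefficients mod 7)
The degree is now < 3, so this is the remainder. Hence a · b ≡ 2·x^2 + 5·x + 6 in F_7[x]/(f).

Final answer: a · b ≡ 2·x^2 + 5·x + 6 (mod f(x))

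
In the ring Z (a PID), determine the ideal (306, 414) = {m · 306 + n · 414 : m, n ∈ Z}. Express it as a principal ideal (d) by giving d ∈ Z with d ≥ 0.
In the PID Z, (a, b) is generated by gcd(a, b). Compute gcd(414, 306) with the extended Euclidean algorithm, tracking rows (r, s, t) with s·414 + t·306 = r:
  row A: (414, 1, 0)   [1·414 + 0·306 = 414]
  row B: (306, 0, 1)   [0·414 + 1·306 = 306]
  414 = 1·306 + 108   → row C = row A − 1·row B = (108, 1, −1)   [check: 1·414 − 1·306 = 108]
  306 = 2·108 + 90   → row D = row B − 2·row C = (90, −2, 3)   [check: −2·414 + 3·306 = 90]
  108 = 1·90 + 18   → row E = row C − 1·row D = (18, 3, −4)   [check: 3·414 − 4·306 = 18]
  90 = 5·18 + 0   → remainder 0, stop. gcd = 18 (last nonzero row E).
So gcd(306, 414) = 18, with Bézout identity 3·414 − 4·306 = 18. Containment (⊇): the Bézout identity exhibits 18 as an element of (306, 414), giving (18) ⊆ (306, 414). Containment (⊆): since 18 | 306 and 18 | 414 (306 = 18·17, 414 = 18·23), every Z-linear combination of 306 and 414 is divisible by 18, so (306, 414) ⊆ (18). Therefore (306, 414) = (18), d = 18.

Final answer: (306, 414) = (18); d = 18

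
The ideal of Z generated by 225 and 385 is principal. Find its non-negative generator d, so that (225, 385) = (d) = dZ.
(225, 385) = (5); d = 5

In the PID Z, (a, b) is generated by gcd(a, b). Compute gcd(385, 225) with the extended Euclidean algorithm, tracking rows (r, s, t) with s·385 + t·225 = r:
  row A: (385, 1, 0)   [1·385 + 0·225 = 385]
  row B: (225, 0, 1)   [0·385 + 1·225 = 225]
  385 = 1·225 + 160   → row C = row A − 1·row B = (160, 1, −1)   [check: 1·385 − 1·225 = 160]
  225 = 1·160 + 65   → row D = row B − 1·row C = (65, −1, 2)   [check: −1·385 + 2·225 = 65]
  160 = 2·65 + 30   → row E = row C − 2·row D = (30, 3, −5)   [check: 3·385 − 5·225 = 30]
  65 = 2·30 + 5   → row F = row D − 2·row E = (5, −7, 12)   [check: −7·385 + 12·225 = 5]
  30 = 6·5 + 0   → remainder 0, stop. gcd = 5 (last nonzero row F).
So gcd(225, 385) = 5, with Bézout identity −7·385 + 12·225 = 5. Containment (⊇): the Bézout identity exhibits 5 as an element of (225, 385), giving (5) ⊆ (225, 385). Containment (⊆): since 5 | 225 and 5 | 385 (225 = 5·45, 385 = 5·77), every Z-linear combination of 225 and 385 is divisible by 5, so (225, 385) ⊆ (5). Therefore (225, 385) = (5), d = 5.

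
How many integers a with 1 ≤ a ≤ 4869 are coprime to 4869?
The number of a ∈ {1, ..., 4869} with gcd(a, 4869) = 1 is by definition Euler's totient φ(4869). φ is multiplicative, with φ(p^e) = p^e − p^(e−1). Factorise 4869 = 3^2 · 541. Then
  φ(4869) = (3^2 − 3^1) · (541 − 1) = 6 · 540 = 3240.
So there are 3240 such integers.

Final answer: 3240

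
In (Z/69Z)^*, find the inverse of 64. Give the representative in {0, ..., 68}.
64^(−1) ≡ 55 (mod 69)

Apply the extended Euclidean algorithm to (69, 64), tracking rows (r, s, t) with s·69 + t·64 = r. Each division r_prev = q·r_cur + r_new produces the new row as (previous row) − q·(current row):
  row A: (69, 1, 0)   [1·69 + 0·64 = 69]
  row B: (64, 0, 1)   [0·69 + 1·64 = 64]
  69 = 1·64 + 5   → row C = row A − 1·row B = (5, 1, −1)   [check: 1·69 − 1·64 = 5]
  64 = 12·5 + 4   → row D = row B − 12·row C = (4, −12, 13)   [check: −12·69 + 13·64 = 4]
  5 = 1·4 + 1   → row E = row C − 1·row D = (1, 13, −14)   [check: 13·69 − 14·64 = 1]
  4 = 4·1 + 0   → remainder 0, stop. gcd = 1 (last nonzero row E).
The gcd is 1, so 64 is invertible mod 69. The last nonzero row gives 13·69 − 14·64 = 1, so t = −14. So 64^(−1) ≡ −14 ≡ 55 (mod 69). Verify: 64 · 55 = 3520 ≡ 1 (mod 69). ✓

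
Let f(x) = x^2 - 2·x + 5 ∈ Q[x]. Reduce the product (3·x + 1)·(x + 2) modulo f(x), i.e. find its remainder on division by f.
a · b ≡ 13·x - 13 (mod f(x))

First multiply in Q[x] without reducing: a · b = 3·x^2 + 7·x + 2. Now divide by f(x) = x^2 - 2·x + 5, eliminating the leading term at each step:
  leading term 3·x^2: subtract (3)·f(x) = 3·x^2 - 6·x + 15, leaving 13·x - 13
The degree is now < 2, so this is the remainder. Hence a · b ≡ 13·x - 13 in Q[x]/(f).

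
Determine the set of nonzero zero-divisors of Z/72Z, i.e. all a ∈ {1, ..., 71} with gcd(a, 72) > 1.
An element a ∈ Z/72Z (with a ≠ 0) is a zero-divisor iff gcd(a, 72) > 1 (because a is a unit precisely when gcd(a, n) = 1, and in Z/nZ every nonzero, non-unit element is a zero-divisor). Scan a = 1, ..., 71 and keep those with gcd(a, 72) > 1:
  gcd(2, 72) = 2, gcd(3, 72) = 3, gcd(4, 72) = 4, gcd(6, 72) = 6, gcd(8, 72) = 8, gcd(9, 72) = 9, gcd(10, 72) = 2, gcd(12, 72) = 12, gcd(14, 72) = 2, gcd(15, 72) = 3, gcd(16, 72) = 8, gcd(18, 72) = 18, gcd(20, 72) = 4, gcd(21, 72) = 3, gcd(22, 72) = 2, gcd(24, 72) = 24, gcd(26, 72) = 2, gcd(27, 72) = 9, gcd(28, 72) = 4, gcd(30, 72) = 6, gcd(32, 72) = 8, gcd(33, 72) = 3, gcd(34, 72) = 2, gcd(36, 72) = 36, gcd(38, 72) = 2, gcd(39, 72) = 3, gcd(40, 72) = 8, gcd(42, 72) = 6, gcd(44, 72) = 4, gcd(45, 72) = 9, gcd(46, 72) = 2, gcd(48, 72) = 24, gcd(50, 72) = 2, gcd(51, 72) = 3, gcd(52, 72) = 4, gcd(54, 72) = 18, gcd(56, 72) = 8, gcd(57, 72) = 3, gcd(58, 72) = 2, gcd(60, 72) = 12, gcd(62, 72) = 2, gcd(63, 72) = 9, gcd(64, 72) = 8, gcd(66, 72) = 6, gcd(68, 72) = 4, gcd(69, 72) = 3, gcd(70, 72) = 2.
All other a ∈ {1, ..., 71} have gcd(a, 72) = 1 and are units. So the nonzero zero-divisors are exactly the 47 values of a appearing in this scan.

Final answer: nonzero zero-divisors of Z/72Z = {2, 3, 4, 6, 8, 9, 10, 12, 14, 15, 16, 18, 20, 21, 22, 24, 26, 27, 28, 30, 32, 33, 34, 36, 38, 39, 40, 42, 44, 45, 46, 48, 50, 51, 52, 54, 56, 57, 58, 60, 62, 63, 64, 66, 68, 69, 70}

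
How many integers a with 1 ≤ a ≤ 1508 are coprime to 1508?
672

The number of a ∈ {1, ..., 1508} with gcd(a, 1508) = 1 is by definition Euler's totient φ(1508). φ is multiplicative, with φ(p^e) = p^e − p^(e−1). Factorise 1508 = 2^2 · 13 · 29. Then
  φ(1508) = (2^2 − 2^1) · (13 − 1) · (29 − 1) = 2 · 12 · 28 = 672.
So there are 672 such integers.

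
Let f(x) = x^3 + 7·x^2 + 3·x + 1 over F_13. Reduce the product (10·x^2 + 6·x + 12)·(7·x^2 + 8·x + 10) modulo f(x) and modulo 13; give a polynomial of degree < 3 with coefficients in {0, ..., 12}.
Multiply as integer polynomials: a · b = 70·x^4 + 122·x^3 + 232·x^2 + 156·x + 120. Reducing coefficients mod 13: a · b ≡ 5·x^4 + 5·x^3 + 11·x^2 + 3. Now divide by f(x) = x^3 + 7·x^2 + 3·x + 1 in F_13[x], eliminating the leading term at each step:
  leading term 5·x^4: subtract (5·x)·f(x) = 5·x^4 + 9·x^3 + 2·x^2 + 5·x, leaving 9·x^3 + 9·x^2 + 8·x + 3 (coefficients mod 13)
  leading term 9·x^3: subtract (9)·f(x) = 9·x^3 + 11·x^2 + x + 9, leaving 11·x^2 + 7·x + 7 (coefficients mod 13)
The degree is now < 3, so this is the remainder. Hence a · b ≡ 11·x^2 + 7·x + 7 in F_13[x]/(f).

Final answer: a · b ≡ 11·x^2 + 7·x + 7 (mod f(x))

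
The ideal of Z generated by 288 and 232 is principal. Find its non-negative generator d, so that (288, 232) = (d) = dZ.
(288, 232) = (8); d = 8

In the PID Z, (a, b) is generated by gcd(a, b). Compute gcd(288, 232) with the extended Euclidean algorithm, tracking rows (r, s, t) with s·288 + t·232 = r:
  row A: (288, 1, 0)   [1·288 + 0·232 = 288]
  row B: (232, 0, 1)   [0·288 + 1·232 = 232]
  288 = 1·232 + 56   → row C = row A − 1·row B = (56, 1, −1)   [check: 1·288 − 1·232 = 56]
  232 = 4·56 + 8   → row D = row B − 4·row C = (8, −4, 5)   [check: −4·288 + 5·232 = 8]
  56 = 7·8 + 0   → remainder 0, stop. gcd = 8 (last nonzero row D).
So gcd(288, 232) = 8, with Bézout identity −4·288 + 5·232 = 8. Containment (⊇): the Bézout identity exhibits 8 as an element of (288, 232), giving (8) ⊆ (288, 232). Containment (⊆): since 8 | 288 and 8 | 232 (288 = 8·36, 232 = 8·29), every Z-linear combination of 288 and 232 is divisible by 8, so (288, 232) ⊆ (8). Therefore (288, 232) = (8), d = 8.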